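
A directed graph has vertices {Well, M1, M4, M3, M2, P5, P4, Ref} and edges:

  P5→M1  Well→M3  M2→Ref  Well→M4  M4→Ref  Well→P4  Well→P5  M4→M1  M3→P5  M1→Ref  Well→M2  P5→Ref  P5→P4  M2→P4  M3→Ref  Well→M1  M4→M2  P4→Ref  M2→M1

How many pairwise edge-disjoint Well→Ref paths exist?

Assign every edge capacity 1; by Menger, the answer equals the max flow.
Path Well→M1→Ref (+1); total 1.
Path Well→M4→Ref (+1); total 2.
Path Well→M3→Ref (+1); total 3.
Path Well→M2→Ref (+1); total 4.
Path Well→P5→Ref (+1); total 5.
Path Well→P4→Ref (+1); total 6.
No residual Well→Ref path; max flow = 6.
Certifying cut of size 6: {Well→M1, Well→M2, Well→M3, Well→M4, Well→P4, Well→P5}.

6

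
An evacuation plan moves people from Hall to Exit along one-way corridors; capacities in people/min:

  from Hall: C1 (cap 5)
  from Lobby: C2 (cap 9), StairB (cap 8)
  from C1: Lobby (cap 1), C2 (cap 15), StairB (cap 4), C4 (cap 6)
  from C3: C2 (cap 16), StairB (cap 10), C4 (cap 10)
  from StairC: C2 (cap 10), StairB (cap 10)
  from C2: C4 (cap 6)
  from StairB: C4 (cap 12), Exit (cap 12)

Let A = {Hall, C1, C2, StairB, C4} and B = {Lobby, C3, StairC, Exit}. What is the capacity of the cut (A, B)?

Edges leaving {Hall, C1, C2, StairB, C4}: C1→Lobby (1), StairB→Exit (12).
Cut capacity = 1 + 12 = 13.

13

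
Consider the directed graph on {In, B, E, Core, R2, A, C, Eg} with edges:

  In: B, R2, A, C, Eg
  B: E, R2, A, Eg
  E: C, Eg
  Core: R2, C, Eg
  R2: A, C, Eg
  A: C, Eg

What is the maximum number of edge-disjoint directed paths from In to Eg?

Assign every edge capacity 1; by Menger, the answer equals the max flow.
Path In→Eg (+1); total 1.
Path In→B→Eg (+1); total 2.
Path In→R2→Eg (+1); total 3.
Path In→A→Eg (+1); total 4.
No residual In→Eg path; max flow = 4.
Certifying cut of size 4: {In→A, In→B, In→Eg, In→R2}.

4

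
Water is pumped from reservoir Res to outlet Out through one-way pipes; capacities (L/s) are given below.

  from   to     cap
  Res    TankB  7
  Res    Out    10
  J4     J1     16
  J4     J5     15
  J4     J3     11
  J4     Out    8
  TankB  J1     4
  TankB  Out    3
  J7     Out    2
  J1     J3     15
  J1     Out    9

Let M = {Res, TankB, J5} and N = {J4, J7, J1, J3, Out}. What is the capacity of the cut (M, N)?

Edges leaving {Res, TankB, J5}: Res→Out (10), TankB→J1 (4), TankB→Out (3).
Cut capacity = 10 + 4 + 3 = 17.

17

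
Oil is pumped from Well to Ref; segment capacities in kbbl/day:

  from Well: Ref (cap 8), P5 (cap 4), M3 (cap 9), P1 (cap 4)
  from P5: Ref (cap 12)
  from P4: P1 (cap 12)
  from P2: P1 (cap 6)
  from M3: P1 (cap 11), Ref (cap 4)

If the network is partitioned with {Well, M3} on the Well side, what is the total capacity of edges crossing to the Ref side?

Edges leaving {Well, M3}: Well→P5 (4), Well→P1 (4), Well→Ref (8), M3→P1 (11), M3→Ref (4).
Cut capacity = 4 + 4 + 8 + 11 + 4 = 31.

31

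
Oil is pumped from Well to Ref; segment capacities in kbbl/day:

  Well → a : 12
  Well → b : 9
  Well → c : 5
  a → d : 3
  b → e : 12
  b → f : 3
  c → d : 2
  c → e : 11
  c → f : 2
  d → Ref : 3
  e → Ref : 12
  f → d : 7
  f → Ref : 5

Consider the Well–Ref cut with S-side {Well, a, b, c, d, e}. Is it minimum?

No — its capacity is 20, but the minimum cut has capacity 17.

Given cut capacity: 3 + 2 + 3 + 12 = 20.
Augment Well→a→d→Ref: bottleneck 3, flow now 3.
Augment Well→b→e→Ref: bottleneck 9, flow now 12.
Augment Well→c→e→Ref: bottleneck 3, flow now 15.
Augment Well→c→f→Ref: bottleneck 2, flow now 17.
No augmenting path remains; maximum flow = 17.
In the residual graph, reachable from Well: {Well, a}.
Min-cut edges: Well→b (9), Well→c (5), a→d (3); capacity 9 + 5 + 3 = 17.
Cut capacity 20 exceeds the max flow 17, so it is not minimum.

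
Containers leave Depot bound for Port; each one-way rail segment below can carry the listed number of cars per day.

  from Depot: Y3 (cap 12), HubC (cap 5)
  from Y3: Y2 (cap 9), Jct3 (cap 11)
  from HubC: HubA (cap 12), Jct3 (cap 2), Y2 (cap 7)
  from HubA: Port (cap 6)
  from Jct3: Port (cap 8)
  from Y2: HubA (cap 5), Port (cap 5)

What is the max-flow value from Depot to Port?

17

Augment Depot→Y3→Jct3→Port: bottleneck 8, flow now 8.
Augment Depot→Y3→Y2→Port: bottleneck 4, flow now 12.
Augment Depot→HubC→HubA→Port: bottleneck 5, flow now 17.
No augmenting path remains; maximum flow = 17.
In the residual graph, reachable from Depot: {Depot}.
Min-cut edges: Depot→Y3 (12), Depot→HubC (5); capacity 12 + 5 = 17.
This cut is saturated, so no flow can exceed 17.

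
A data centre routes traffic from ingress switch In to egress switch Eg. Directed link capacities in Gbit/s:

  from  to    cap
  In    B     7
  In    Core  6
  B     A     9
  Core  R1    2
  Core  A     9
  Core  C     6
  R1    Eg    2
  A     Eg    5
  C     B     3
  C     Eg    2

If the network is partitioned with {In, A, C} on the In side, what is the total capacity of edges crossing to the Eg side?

23

Edges leaving {In, A, C}: In→B (7), In→Core (6), A→Eg (5), C→B (3), C→Eg (2).
Cut capacity = 7 + 6 + 5 + 3 + 2 = 23.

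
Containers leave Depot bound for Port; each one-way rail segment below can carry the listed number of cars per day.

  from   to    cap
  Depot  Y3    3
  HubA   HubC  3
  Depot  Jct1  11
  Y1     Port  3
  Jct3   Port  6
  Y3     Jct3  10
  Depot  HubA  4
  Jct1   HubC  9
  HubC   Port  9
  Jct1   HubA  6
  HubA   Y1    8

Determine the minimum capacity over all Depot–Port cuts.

Augment Depot→Jct1→HubC→Port: bottleneck 9, flow now 9.
Augment Depot→Y3→Jct3→Port: bottleneck 3, flow now 12.
Augment Depot→HubA→Y1→Port: bottleneck 3, flow now 15.
No augmenting path remains; maximum flow = 15.
By max-flow min-cut, the minimum cut capacity equals the max flow.
In the residual graph, reachable from Depot: {Depot, Jct1, HubA, Y1, HubC}.
Min-cut edges: Depot→Y3 (3), Y1→Port (3), HubC→Port (9); capacity 3 + 3 + 9 = 15.

15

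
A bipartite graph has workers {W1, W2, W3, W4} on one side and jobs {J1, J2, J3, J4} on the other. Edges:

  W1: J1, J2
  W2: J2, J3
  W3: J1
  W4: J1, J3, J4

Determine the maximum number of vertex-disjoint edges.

4

Unit-capacity flow: source→left, listed edges, right→sink; max matching = max flow.
Augmenting path W1→J1 (+1); matched 1.
Augmenting path W2→J2 (+1); matched 2.
Augmenting path W4→J3 (+1); matched 3.
Augmenting path W3→J1→W1→J2→W2→J3→W4→J4 (+1); matched 4.
No augmenting path remains; maximum matching = 4.
König certificate: {W1, W2, W3, W4} is a vertex cover of size 4 (every listed pair touches it), so no matching can be larger.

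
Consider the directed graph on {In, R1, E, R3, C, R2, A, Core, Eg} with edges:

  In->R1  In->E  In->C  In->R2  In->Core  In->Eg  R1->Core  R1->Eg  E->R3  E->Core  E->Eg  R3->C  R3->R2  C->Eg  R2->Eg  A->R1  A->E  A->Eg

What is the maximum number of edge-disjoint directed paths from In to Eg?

Assign every edge capacity 1; by Menger, the answer equals the max flow.
Path In→Eg (+1); total 1.
Path In→R1→Eg (+1); total 2.
Path In→E→Eg (+1); total 3.
Path In→C→Eg (+1); total 4.
Path In→R2→Eg (+1); total 5.
No residual In→Eg path; max flow = 5.
Certifying cut of size 5: {In→C, In→E, In→Eg, In→R1, In→R2}.

5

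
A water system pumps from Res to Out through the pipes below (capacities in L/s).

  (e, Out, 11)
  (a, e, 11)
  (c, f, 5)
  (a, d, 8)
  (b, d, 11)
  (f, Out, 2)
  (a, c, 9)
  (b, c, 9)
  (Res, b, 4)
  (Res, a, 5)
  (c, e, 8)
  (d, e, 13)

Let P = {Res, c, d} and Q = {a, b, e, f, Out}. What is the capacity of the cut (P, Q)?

35

Edges leaving {Res, c, d}: Res→a (5), Res→b (4), c→e (8), c→f (5), d→e (13).
Cut capacity = 5 + 4 + 8 + 5 + 13 = 35.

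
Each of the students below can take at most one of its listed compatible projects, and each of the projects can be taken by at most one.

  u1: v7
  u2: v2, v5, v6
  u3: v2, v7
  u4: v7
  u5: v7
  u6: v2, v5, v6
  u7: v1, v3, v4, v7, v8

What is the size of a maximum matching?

5

Unit-capacity flow: source→left, listed edges, right→sink; max matching = max flow.
Augmenting path u1→v7 (+1); matched 1.
Augmenting path u2→v2 (+1); matched 2.
Augmenting path u6→v5 (+1); matched 3.
Augmenting path u7→v1 (+1); matched 4.
Augmenting path u3→v2→u2→v6 (+1); matched 5.
No augmenting path remains; maximum matching = 5.
König certificate: {u2, u3, u6, u7, v7} is a vertex cover of size 5 (every listed pair touches it), so no matching can be larger.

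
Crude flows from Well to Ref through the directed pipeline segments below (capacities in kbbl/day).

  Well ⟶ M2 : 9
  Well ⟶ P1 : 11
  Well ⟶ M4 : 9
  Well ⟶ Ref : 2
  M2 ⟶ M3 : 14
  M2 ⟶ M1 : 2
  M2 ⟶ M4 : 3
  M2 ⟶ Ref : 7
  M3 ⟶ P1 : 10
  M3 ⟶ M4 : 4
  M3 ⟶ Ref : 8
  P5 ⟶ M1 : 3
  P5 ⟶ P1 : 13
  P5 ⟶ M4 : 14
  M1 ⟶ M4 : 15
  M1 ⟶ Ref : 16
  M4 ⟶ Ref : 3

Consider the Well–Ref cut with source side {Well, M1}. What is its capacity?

62

Edges leaving {Well, M1}: Well→M2 (9), Well→P1 (11), Well→M4 (9), Well→Ref (2), M1→M4 (15), M1→Ref (16).
Cut capacity = 9 + 11 + 9 + 2 + 15 + 16 = 62.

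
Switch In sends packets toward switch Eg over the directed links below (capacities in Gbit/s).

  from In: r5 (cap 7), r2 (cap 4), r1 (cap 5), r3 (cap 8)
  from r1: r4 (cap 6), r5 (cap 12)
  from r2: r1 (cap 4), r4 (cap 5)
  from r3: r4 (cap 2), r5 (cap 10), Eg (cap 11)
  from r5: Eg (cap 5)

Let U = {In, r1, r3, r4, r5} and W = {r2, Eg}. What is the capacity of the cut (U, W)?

Edges leaving {In, r1, r3, r4, r5}: In→r2 (4), r3→Eg (11), r5→Eg (5).
Cut capacity = 4 + 11 + 5 = 20.

20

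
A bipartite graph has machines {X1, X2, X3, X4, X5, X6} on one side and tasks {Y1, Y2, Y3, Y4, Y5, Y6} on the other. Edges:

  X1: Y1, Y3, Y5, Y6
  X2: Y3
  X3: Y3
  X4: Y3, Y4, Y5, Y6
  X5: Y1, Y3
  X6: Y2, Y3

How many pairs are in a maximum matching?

Unit-capacity flow: source→left, listed edges, right→sink; max matching = max flow.
Augmenting path X1→Y1 (+1); matched 1.
Augmenting path X2→Y3 (+1); matched 2.
Augmenting path X4→Y4 (+1); matched 3.
Augmenting path X6→Y2 (+1); matched 4.
Augmenting path X5→Y1→X1→Y5 (+1); matched 5.
No augmenting path remains; maximum matching = 5.
König certificate: {X1, X4, X5, X6, Y3} is a vertex cover of size 5 (every listed pair touches it), so no matching can be larger.

5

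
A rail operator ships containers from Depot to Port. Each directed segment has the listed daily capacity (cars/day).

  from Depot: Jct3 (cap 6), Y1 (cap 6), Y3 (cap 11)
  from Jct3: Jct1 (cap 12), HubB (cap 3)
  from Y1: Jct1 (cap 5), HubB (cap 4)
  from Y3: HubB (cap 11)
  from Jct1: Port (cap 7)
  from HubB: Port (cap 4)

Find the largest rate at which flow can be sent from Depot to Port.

Augment Depot→Jct3→Jct1→Port: bottleneck 6, flow now 6.
Augment Depot→Y1→Jct1→Port: bottleneck 1, flow now 7.
Augment Depot→Y1→HubB→Port: bottleneck 4, flow now 11.
No augmenting path remains; maximum flow = 11.
In the residual graph, reachable from Depot: {Depot, Jct3, Y1, Y3, Jct1, HubB}.
Min-cut edges: Jct1→Port (7), HubB→Port (4); capacity 7 + 4 = 11.
This cut is saturated, so no flow can exceed 11.

11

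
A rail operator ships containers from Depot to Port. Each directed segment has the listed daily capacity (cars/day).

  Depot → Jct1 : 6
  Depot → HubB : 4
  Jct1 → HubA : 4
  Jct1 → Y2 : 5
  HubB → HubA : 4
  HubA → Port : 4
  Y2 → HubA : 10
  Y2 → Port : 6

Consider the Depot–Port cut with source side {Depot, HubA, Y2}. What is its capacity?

20

Edges leaving {Depot, HubA, Y2}: Depot→Jct1 (6), Depot→HubB (4), HubA→Port (4), Y2→Port (6).
Cut capacity = 6 + 4 + 4 + 6 = 20.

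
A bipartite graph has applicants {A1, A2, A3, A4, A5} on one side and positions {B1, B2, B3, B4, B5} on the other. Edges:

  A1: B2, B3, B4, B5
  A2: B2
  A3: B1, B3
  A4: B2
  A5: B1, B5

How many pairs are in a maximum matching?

Unit-capacity flow: source→left, listed edges, right→sink; max matching = max flow.
Augmenting path A1→B2 (+1); matched 1.
Augmenting path A3→B1 (+1); matched 2.
Augmenting path A5→B5 (+1); matched 3.
Augmenting path A2→B2→A1→B3 (+1); matched 4.
No augmenting path remains; maximum matching = 4.
König certificate: {A1, A3, A5, B2} is a vertex cover of size 4 (every listed pair touches it), so no matching can be larger.

4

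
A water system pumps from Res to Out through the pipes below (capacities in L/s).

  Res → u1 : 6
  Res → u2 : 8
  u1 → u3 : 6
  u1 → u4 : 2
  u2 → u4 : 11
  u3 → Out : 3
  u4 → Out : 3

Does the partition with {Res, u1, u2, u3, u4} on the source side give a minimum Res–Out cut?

Yes — it is a minimum cut (capacity 6).

Given cut capacity: 3 + 3 = 6.
Augment Res→u1→u3→Out: bottleneck 3, flow now 3.
Augment Res→u1→u4→Out: bottleneck 2, flow now 5.
Augment Res→u2→u4→Out: bottleneck 1, flow now 6.
No augmenting path remains; maximum flow = 6.
Cut capacity 6 equals the max flow, so it is a minimum cut.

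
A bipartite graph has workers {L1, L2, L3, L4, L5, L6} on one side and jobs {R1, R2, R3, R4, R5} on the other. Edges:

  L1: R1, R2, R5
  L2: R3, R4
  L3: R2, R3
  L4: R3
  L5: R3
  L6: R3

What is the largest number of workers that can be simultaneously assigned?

Unit-capacity flow: source→left, listed edges, right→sink; max matching = max flow.
Augmenting path L1→R1 (+1); matched 1.
Augmenting path L2→R3 (+1); matched 2.
Augmenting path L3→R2 (+1); matched 3.
Augmenting path L4→R3→L2→R4 (+1); matched 4.
No augmenting path remains; maximum matching = 4.
König certificate: {L1, L2, L3, R3} is a vertex cover of size 4 (every listed pair touches it), so no matching can be larger.

4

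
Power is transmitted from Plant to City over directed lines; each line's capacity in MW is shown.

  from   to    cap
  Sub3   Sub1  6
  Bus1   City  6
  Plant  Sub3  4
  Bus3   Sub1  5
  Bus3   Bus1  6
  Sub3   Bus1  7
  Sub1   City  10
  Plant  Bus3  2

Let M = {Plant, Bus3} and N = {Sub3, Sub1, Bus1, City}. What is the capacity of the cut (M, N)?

Edges leaving {Plant, Bus3}: Plant→Sub3 (4), Bus3→Sub1 (5), Bus3→Bus1 (6).
Cut capacity = 4 + 5 + 6 = 15.

15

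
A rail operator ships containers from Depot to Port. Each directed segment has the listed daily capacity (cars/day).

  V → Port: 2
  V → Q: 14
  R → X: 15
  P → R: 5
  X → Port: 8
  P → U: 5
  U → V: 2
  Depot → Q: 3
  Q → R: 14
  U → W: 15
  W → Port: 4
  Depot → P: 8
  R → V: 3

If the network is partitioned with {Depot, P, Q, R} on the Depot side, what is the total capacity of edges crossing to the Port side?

23

Edges leaving {Depot, P, Q, R}: P→U (5), R→V (3), R→X (15).
Cut capacity = 5 + 3 + 15 = 23.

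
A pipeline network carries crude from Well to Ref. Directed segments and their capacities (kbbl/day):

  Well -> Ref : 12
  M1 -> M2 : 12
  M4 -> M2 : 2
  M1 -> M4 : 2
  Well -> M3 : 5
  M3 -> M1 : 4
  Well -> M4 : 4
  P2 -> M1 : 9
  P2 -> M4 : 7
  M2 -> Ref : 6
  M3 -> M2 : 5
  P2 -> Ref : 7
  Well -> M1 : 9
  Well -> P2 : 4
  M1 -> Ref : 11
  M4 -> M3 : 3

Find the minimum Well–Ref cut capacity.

33

Augment Well→Ref: bottleneck 12, flow now 12.
Augment Well→P2→Ref: bottleneck 4, flow now 16.
Augment Well→M1→Ref: bottleneck 9, flow now 25.
Augment Well→M4→M2→Ref: bottleneck 2, flow now 27.
Augment Well→M3→M1→Ref: bottleneck 2, flow now 29.
Augment Well→M3→M2→Ref: bottleneck 3, flow now 32.
Augment Well→M4→M3→M2→Ref: bottleneck 1, flow now 33.
No augmenting path remains; maximum flow = 33.
By max-flow min-cut, the minimum cut capacity equals the max flow.
In the residual graph, reachable from Well: {Well, M1, M4, M3, M2}.
Min-cut edges: Well→P2 (4), Well→Ref (12), M1→Ref (11), M2→Ref (6); capacity 4 + 12 + 11 + 6 = 33.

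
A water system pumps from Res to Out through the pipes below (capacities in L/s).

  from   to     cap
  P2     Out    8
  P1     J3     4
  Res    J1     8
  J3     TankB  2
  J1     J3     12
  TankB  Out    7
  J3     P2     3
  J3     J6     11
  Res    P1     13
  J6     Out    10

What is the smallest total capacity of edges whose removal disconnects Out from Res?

12

Augment Res→P1→J3→P2→Out: bottleneck 3, flow now 3.
Augment Res→P1→J3→TankB→Out: bottleneck 1, flow now 4.
Augment Res→J1→J3→TankB→Out: bottleneck 1, flow now 5.
Augment Res→J1→J3→J6→Out: bottleneck 7, flow now 12.
No augmenting path remains; maximum flow = 12.
By max-flow min-cut, the minimum cut capacity equals the max flow.
In the residual graph, reachable from Res: {Res, P1}.
Min-cut edges: Res→J1 (8), P1→J3 (4); capacity 8 + 4 = 12.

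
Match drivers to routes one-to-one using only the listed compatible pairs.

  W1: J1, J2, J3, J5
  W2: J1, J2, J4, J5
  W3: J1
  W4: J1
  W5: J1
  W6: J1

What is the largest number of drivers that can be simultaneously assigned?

Unit-capacity flow: source→left, listed edges, right→sink; max matching = max flow.
Augmenting path W1→J1 (+1); matched 1.
Augmenting path W2→J2 (+1); matched 2.
Augmenting path W3→J1→W1→J3 (+1); matched 3.
No augmenting path remains; maximum matching = 3.
König certificate: {W1, W2, J1} is a vertex cover of size 3 (every listed pair touches it), so no matching can be larger.

3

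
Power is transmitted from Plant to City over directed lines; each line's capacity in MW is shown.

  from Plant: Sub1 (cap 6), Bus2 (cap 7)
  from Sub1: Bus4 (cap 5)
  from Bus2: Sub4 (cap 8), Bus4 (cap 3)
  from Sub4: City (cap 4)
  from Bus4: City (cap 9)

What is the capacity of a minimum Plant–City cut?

12

Augment Plant→Sub1→Bus4→City: bottleneck 5, flow now 5.
Augment Plant→Bus2→Sub4→City: bottleneck 4, flow now 9.
Augment Plant→Bus2→Bus4→City: bottleneck 3, flow now 12.
No augmenting path remains; maximum flow = 12.
By max-flow min-cut, the minimum cut capacity equals the max flow.
In the residual graph, reachable from Plant: {Plant, Sub1}.
Min-cut edges: Plant→Bus2 (7), Sub1→Bus4 (5); capacity 7 + 5 = 12.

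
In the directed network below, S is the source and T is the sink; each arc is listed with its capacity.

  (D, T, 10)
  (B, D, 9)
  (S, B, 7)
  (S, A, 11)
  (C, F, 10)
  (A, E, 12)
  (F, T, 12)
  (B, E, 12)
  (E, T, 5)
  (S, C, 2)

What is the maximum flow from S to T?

14

Augment S→A→E→T: bottleneck 5, flow now 5.
Augment S→B→D→T: bottleneck 7, flow now 12.
Augment S→C→F→T: bottleneck 2, flow now 14.
No augmenting path remains; maximum flow = 14.
In the residual graph, reachable from S: {S, A, E}.
Min-cut edges: S→B (7), S→C (2), E→T (5); capacity 7 + 2 + 5 = 14.
This cut is saturated, so no flow can exceed 14.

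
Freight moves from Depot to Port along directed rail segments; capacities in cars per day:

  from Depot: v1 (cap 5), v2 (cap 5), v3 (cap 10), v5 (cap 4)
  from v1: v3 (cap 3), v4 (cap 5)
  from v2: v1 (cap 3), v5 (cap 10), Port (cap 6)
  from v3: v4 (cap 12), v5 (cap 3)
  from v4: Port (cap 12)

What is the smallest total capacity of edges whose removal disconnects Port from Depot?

Augment Depot→v2→Port: bottleneck 5, flow now 5.
Augment Depot→v1→v4→Port: bottleneck 5, flow now 10.
Augment Depot→v3→v4→Port: bottleneck 7, flow now 17.
No augmenting path remains; maximum flow = 17.
By max-flow min-cut, the minimum cut capacity equals the max flow.
In the residual graph, reachable from Depot: {Depot, v1, v3, v4, v5}.
Min-cut edges: Depot→v2 (5), v4→Port (12); capacity 5 + 12 = 17.

17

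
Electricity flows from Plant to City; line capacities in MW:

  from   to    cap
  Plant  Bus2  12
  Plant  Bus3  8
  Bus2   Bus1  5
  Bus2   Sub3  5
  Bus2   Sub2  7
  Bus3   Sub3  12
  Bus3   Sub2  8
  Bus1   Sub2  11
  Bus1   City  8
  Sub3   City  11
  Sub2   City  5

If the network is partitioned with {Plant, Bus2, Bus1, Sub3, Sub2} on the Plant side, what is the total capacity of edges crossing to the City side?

32

Edges leaving {Plant, Bus2, Bus1, Sub3, Sub2}: Plant→Bus3 (8), Bus1→City (8), Sub3→City (11), Sub2→City (5).
Cut capacity = 8 + 8 + 11 + 5 = 32.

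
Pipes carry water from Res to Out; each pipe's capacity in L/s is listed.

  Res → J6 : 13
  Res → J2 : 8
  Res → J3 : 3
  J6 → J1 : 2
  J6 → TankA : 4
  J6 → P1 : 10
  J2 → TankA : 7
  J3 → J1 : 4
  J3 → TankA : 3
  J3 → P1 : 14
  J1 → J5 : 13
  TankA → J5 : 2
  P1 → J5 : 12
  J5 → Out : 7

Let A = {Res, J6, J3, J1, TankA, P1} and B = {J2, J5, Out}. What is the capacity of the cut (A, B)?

35

Edges leaving {Res, J6, J3, J1, TankA, P1}: Res→J2 (8), J1→J5 (13), TankA→J5 (2), P1→J5 (12).
Cut capacity = 8 + 13 + 2 + 12 = 35.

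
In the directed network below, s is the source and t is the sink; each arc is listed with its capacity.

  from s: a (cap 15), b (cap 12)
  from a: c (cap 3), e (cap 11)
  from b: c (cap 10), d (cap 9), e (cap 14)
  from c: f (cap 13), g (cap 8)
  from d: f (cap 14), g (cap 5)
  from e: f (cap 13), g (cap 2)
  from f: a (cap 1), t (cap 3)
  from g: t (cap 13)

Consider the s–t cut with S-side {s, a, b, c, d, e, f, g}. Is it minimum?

Yes — it is a minimum cut (capacity 16).

Given cut capacity: 3 + 13 = 16.
Augment s→a→c→f→t: bottleneck 3, flow now 3.
Augment s→a→e→g→t: bottleneck 2, flow now 5.
Augment s→b→c→g→t: bottleneck 8, flow now 13.
Augment s→b→d→g→t: bottleneck 3, flow now 16.
No augmenting path remains; maximum flow = 16.
Cut capacity 16 equals the max flow, so it is a minimum cut.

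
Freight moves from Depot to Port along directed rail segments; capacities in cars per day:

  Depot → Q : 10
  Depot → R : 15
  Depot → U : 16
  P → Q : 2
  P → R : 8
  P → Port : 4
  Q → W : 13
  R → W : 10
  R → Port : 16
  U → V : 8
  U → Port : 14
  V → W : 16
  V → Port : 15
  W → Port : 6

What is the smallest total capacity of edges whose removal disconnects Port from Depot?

37

Augment Depot→R→Port: bottleneck 15, flow now 15.
Augment Depot→U→Port: bottleneck 14, flow now 29.
Augment Depot→Q→W→Port: bottleneck 6, flow now 35.
Augment Depot→U→V→Port: bottleneck 2, flow now 37.
No augmenting path remains; maximum flow = 37.
By max-flow min-cut, the minimum cut capacity equals the max flow.
In the residual graph, reachable from Depot: {Depot, Q, W}.
Min-cut edges: Depot→R (15), Depot→U (16), W→Port (6); capacity 15 + 16 + 6 = 37.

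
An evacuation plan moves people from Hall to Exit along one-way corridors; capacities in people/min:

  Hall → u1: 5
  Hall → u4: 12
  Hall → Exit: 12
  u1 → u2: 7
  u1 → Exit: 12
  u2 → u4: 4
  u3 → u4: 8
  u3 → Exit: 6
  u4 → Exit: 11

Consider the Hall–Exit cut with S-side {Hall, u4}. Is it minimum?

Yes — it is a minimum cut (capacity 28).

Given cut capacity: 5 + 12 + 11 = 28.
Augment Hall→Exit: bottleneck 12, flow now 12.
Augment Hall→u1→Exit: bottleneck 5, flow now 17.
Augment Hall→u4→Exit: bottleneck 11, flow now 28.
No augmenting path remains; maximum flow = 28.
Cut capacity 28 equals the max flow, so it is a minimum cut.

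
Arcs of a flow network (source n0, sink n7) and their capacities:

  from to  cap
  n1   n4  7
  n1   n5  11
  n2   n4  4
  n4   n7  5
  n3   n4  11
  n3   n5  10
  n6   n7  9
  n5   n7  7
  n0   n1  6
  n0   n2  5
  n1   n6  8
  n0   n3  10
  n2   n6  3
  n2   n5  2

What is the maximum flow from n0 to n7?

21

Augment n0→n1→n4→n7: bottleneck 5, flow now 5.
Augment n0→n1→n5→n7: bottleneck 1, flow now 6.
Augment n0→n2→n5→n7: bottleneck 2, flow now 8.
Augment n0→n2→n6→n7: bottleneck 3, flow now 11.
Augment n0→n3→n5→n7: bottleneck 4, flow now 15.
Augment n0→n3→n4→n1→n6→n7: bottleneck 5, flow now 20. (uses reverse residual edge)
Augment n0→n3→n5→n1→n6→n7: bottleneck 1, flow now 21. (uses reverse residual edge)
No augmenting path remains; maximum flow = 21.
In the residual graph, reachable from n0: {n0}.
Min-cut edges: n0→n1 (6), n0→n2 (5), n0→n3 (10); capacity 6 + 5 + 10 = 21.
This cut is saturated, so no flow can exceed 21.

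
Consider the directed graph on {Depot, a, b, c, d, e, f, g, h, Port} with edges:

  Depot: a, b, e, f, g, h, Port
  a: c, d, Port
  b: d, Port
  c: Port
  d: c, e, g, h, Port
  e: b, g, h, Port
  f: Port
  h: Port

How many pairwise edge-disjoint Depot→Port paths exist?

6

Assign every edge capacity 1; by Menger, the answer equals the max flow.
Path Depot→Port (+1); total 1.
Path Depot→a→Port (+1); total 2.
Path Depot→b→Port (+1); total 3.
Path Depot→e→Port (+1); total 4.
Path Depot→f→Port (+1); total 5.
Path Depot→h→Port (+1); total 6.
No residual Depot→Port path; max flow = 6.
Certifying cut of size 6: {Depot→Port, Depot→a, Depot→b, Depot→e, Depot→f, Depot→h}.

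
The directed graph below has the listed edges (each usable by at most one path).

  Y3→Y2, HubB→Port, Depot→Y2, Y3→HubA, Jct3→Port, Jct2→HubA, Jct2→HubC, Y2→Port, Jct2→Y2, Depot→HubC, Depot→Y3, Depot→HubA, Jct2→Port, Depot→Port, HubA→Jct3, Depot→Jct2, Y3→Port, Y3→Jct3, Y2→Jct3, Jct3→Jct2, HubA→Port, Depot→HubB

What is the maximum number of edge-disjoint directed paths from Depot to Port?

Assign every edge capacity 1; by Menger, the answer equals the max flow.
Path Depot→Port (+1); total 1.
Path Depot→Jct2→Port (+1); total 2.
Path Depot→HubB→Port (+1); total 3.
Path Depot→Y2→Port (+1); total 4.
Path Depot→Y3→Port (+1); total 5.
Path Depot→HubA→Port (+1); total 6.
No residual Depot→Port path; max flow = 6.
Certifying cut of size 6: {Depot→HubA, Depot→HubB, Depot→Jct2, Depot→Port, Depot→Y2, Depot→Y3}.

6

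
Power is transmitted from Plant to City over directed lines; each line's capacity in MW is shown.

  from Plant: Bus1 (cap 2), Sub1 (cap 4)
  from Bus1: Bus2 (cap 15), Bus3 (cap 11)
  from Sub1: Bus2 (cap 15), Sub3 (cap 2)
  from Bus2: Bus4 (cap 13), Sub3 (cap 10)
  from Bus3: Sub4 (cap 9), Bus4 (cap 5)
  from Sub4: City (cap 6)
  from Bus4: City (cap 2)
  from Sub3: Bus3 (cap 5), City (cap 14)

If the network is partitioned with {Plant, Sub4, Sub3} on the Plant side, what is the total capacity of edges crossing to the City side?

31

Edges leaving {Plant, Sub4, Sub3}: Plant→Bus1 (2), Plant→Sub1 (4), Sub4→City (6), Sub3→Bus3 (5), Sub3→City (14).
Cut capacity = 2 + 4 + 6 + 5 + 14 = 31.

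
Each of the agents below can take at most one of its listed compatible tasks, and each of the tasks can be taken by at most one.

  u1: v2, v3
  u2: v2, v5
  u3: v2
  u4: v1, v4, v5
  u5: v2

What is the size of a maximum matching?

Unit-capacity flow: source→left, listed edges, right→sink; max matching = max flow.
Augmenting path u1→v2 (+1); matched 1.
Augmenting path u2→v5 (+1); matched 2.
Augmenting path u4→v1 (+1); matched 3.
Augmenting path u3→v2→u1→v3 (+1); matched 4.
No augmenting path remains; maximum matching = 4.
König certificate: {u1, u2, u4, v2} is a vertex cover of size 4 (every listed pair touches it), so no matching can be larger.

4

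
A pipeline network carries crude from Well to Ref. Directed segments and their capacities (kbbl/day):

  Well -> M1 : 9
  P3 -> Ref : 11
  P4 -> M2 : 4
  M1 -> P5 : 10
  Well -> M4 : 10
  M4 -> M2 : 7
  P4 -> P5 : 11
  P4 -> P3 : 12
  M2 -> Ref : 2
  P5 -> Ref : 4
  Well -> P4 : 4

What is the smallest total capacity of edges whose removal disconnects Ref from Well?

Augment Well→M4→M2→Ref: bottleneck 2, flow now 2.
Augment Well→M1→P5→Ref: bottleneck 4, flow now 6.
Augment Well→P4→P3→Ref: bottleneck 4, flow now 10.
No augmenting path remains; maximum flow = 10.
By max-flow min-cut, the minimum cut capacity equals the max flow.
In the residual graph, reachable from Well: {Well, M4, M1, P5, M2}.
Min-cut edges: Well→P4 (4), P5→Ref (4), M2→Ref (2); capacity 4 + 4 + 2 = 10.

10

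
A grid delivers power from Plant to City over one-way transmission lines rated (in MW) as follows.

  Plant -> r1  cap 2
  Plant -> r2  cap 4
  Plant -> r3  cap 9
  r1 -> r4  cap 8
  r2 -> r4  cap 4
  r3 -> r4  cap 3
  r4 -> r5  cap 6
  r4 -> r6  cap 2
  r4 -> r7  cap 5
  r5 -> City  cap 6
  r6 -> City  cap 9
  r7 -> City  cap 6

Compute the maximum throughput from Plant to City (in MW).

9

Augment Plant→r1→r4→r5→City: bottleneck 2, flow now 2.
Augment Plant→r2→r4→r5→City: bottleneck 4, flow now 6.
Augment Plant→r3→r4→r6→City: bottleneck 2, flow now 8.
Augment Plant→r3→r4→r7→City: bottleneck 1, flow now 9.
No augmenting path remains; maximum flow = 9.
In the residual graph, reachable from Plant: {Plant, r3}.
Min-cut edges: Plant→r1 (2), Plant→r2 (4), r3→r4 (3); capacity 2 + 4 + 3 = 9.
This cut is saturated, so no flow can exceed 9.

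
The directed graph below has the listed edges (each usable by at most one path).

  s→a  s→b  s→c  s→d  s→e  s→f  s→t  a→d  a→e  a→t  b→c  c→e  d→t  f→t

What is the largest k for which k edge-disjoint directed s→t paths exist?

4

Assign every edge capacity 1; by Menger, the answer equals the max flow.
Path s→t (+1); total 1.
Path s→a→t (+1); total 2.
Path s→d→t (+1); total 3.
Path s→f→t (+1); total 4.
No residual s→t path; max flow = 4.
Certifying cut of size 4: {s→a, s→d, s→f, s→t}.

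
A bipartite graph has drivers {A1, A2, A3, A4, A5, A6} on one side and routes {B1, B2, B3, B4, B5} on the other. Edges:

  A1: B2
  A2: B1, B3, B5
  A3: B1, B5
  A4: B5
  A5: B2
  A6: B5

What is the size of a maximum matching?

Unit-capacity flow: source→left, listed edges, right→sink; max matching = max flow.
Augmenting path A1→B2 (+1); matched 1.
Augmenting path A2→B1 (+1); matched 2.
Augmenting path A3→B5 (+1); matched 3.
Augmenting path A4→B5→A3→B1→A2→B3 (+1); matched 4.
No augmenting path remains; maximum matching = 4.
König certificate: {A2, A3, B2, B5} is a vertex cover of size 4 (every listed pair touches it), so no matching can be larger.

4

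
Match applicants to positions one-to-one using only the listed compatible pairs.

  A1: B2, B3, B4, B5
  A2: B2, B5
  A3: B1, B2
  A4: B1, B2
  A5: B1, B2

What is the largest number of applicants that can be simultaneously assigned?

4

Unit-capacity flow: source→left, listed edges, right→sink; max matching = max flow.
Augmenting path A1→B2 (+1); matched 1.
Augmenting path A2→B5 (+1); matched 2.
Augmenting path A3→B1 (+1); matched 3.
Augmenting path A4→B2→A1→B3 (+1); matched 4.
No augmenting path remains; maximum matching = 4.
König certificate: {A1, A2, B1, B2} is a vertex cover of size 4 (every listed pair touches it), so no matching can be larger.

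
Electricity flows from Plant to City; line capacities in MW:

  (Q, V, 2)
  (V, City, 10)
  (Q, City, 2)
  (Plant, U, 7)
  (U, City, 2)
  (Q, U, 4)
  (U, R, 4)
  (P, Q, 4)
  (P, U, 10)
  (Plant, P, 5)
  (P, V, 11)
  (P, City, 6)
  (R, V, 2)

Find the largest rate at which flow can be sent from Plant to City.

9

Augment Plant→P→City: bottleneck 5, flow now 5.
Augment Plant→U→City: bottleneck 2, flow now 7.
Augment Plant→U→R→V→City: bottleneck 2, flow now 9.
No augmenting path remains; maximum flow = 9.
In the residual graph, reachable from Plant: {Plant, R, U}.
Min-cut edges: Plant→P (5), R→V (2), U→City (2); capacity 5 + 2 + 2 = 9.
This cut is saturated, so no flow can exceed 9.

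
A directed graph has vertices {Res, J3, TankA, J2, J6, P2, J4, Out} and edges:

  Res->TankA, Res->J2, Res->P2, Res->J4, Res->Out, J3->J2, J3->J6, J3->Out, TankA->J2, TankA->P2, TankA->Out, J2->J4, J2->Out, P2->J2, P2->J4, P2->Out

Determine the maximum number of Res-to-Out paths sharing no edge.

Assign every edge capacity 1; by Menger, the answer equals the max flow.
Path Res→Out (+1); total 1.
Path Res→TankA→Out (+1); total 2.
Path Res→J2→Out (+1); total 3.
Path Res→P2→Out (+1); total 4.
No residual Res→Out path; max flow = 4.
Certifying cut of size 4: {Res→J2, Res→Out, Res→P2, Res→TankA}.

4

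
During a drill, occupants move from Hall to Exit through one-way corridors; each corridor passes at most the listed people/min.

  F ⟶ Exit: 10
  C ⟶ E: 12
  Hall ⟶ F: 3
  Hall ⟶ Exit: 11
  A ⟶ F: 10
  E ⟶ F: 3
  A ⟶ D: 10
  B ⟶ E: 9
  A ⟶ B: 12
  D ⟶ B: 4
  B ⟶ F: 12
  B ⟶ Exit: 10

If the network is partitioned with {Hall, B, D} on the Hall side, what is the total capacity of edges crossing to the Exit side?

45

Edges leaving {Hall, B, D}: Hall→F (3), Hall→Exit (11), B→E (9), B→F (12), B→Exit (10).
Cut capacity = 3 + 11 + 9 + 12 + 10 = 45.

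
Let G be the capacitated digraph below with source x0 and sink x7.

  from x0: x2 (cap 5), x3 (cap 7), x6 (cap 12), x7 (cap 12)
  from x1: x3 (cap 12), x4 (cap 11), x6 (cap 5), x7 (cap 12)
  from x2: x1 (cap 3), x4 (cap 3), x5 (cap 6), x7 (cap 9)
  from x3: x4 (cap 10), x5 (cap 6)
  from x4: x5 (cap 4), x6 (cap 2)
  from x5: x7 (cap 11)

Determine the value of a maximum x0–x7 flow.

Augment x0→x7: bottleneck 12, flow now 12.
Augment x0→x2→x7: bottleneck 5, flow now 17.
Augment x0→x3→x5→x7: bottleneck 6, flow now 23.
Augment x0→x3→x4→x5→x7: bottleneck 1, flow now 24.
No augmenting path remains; maximum flow = 24.
In the residual graph, reachable from x0: {x0, x6}.
Min-cut edges: x0→x2 (5), x0→x3 (7), x0→x7 (12); capacity 5 + 7 + 12 = 24.
This cut is saturated, so no flow can exceed 24.

24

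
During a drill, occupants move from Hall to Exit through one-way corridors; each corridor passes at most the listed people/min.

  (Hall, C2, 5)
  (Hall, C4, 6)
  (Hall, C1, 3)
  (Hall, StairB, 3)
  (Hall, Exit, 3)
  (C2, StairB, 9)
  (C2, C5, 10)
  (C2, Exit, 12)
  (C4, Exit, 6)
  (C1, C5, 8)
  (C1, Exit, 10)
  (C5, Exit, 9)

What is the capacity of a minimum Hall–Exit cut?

Augment Hall→Exit: bottleneck 3, flow now 3.
Augment Hall→C2→Exit: bottleneck 5, flow now 8.
Augment Hall→C4→Exit: bottleneck 6, flow now 14.
Augment Hall→C1→Exit: bottleneck 3, flow now 17.
No augmenting path remains; maximum flow = 17.
By max-flow min-cut, the minimum cut capacity equals the max flow.
In the residual graph, reachable from Hall: {Hall, StairB}.
Min-cut edges: Hall→C2 (5), Hall→C4 (6), Hall→C1 (3), Hall→Exit (3); capacity 5 + 6 + 3 + 3 = 17.

17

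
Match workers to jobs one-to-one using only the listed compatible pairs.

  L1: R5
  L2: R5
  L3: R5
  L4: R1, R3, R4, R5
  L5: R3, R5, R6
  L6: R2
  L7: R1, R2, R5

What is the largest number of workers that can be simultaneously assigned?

5

Unit-capacity flow: source→left, listed edges, right→sink; max matching = max flow.
Augmenting path L1→R5 (+1); matched 1.
Augmenting path L4→R1 (+1); matched 2.
Augmenting path L5→R3 (+1); matched 3.
Augmenting path L6→R2 (+1); matched 4.
Augmenting path L7→R1→L4→R4 (+1); matched 5.
No augmenting path remains; maximum matching = 5.
König certificate: {L4, L5, L6, L7, R5} is a vertex cover of size 5 (every listed pair touches it), so no matching can be larger.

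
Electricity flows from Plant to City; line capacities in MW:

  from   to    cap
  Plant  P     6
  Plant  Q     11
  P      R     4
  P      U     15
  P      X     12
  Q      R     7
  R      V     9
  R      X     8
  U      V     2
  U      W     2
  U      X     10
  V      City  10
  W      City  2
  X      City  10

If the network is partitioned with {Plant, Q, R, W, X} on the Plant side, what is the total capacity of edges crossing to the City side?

Edges leaving {Plant, Q, R, W, X}: Plant→P (6), R→V (9), W→City (2), X→City (10).
Cut capacity = 6 + 9 + 2 + 10 = 27.

27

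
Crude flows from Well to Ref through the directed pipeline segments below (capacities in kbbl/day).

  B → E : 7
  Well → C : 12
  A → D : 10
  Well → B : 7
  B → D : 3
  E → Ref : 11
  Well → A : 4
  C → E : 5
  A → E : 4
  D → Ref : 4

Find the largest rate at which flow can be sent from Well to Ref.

Augment Well→A→D→Ref: bottleneck 4, flow now 4.
Augment Well→B→E→Ref: bottleneck 7, flow now 11.
Augment Well→C→E→Ref: bottleneck 4, flow now 15.
No augmenting path remains; maximum flow = 15.
In the residual graph, reachable from Well: {Well, A, B, C, D, E}.
Min-cut edges: D→Ref (4), E→Ref (11); capacity 4 + 11 = 15.
This cut is saturated, so no flow can exceed 15.

15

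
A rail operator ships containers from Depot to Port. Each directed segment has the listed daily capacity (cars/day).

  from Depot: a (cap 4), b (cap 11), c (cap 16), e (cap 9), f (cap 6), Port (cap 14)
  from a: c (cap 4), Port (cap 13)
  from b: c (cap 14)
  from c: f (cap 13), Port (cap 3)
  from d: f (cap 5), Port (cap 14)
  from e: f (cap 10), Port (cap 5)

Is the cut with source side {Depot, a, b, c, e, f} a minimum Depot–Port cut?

Given cut capacity: 14 + 13 + 3 + 5 = 35.
Augment Depot→Port: bottleneck 14, flow now 14.
Augment Depot→a→Port: bottleneck 4, flow now 18.
Augment Depot→c→Port: bottleneck 3, flow now 21.
Augment Depot→e→Port: bottleneck 5, flow now 26.
No augmenting path remains; maximum flow = 26.
In the residual graph, reachable from Depot: {Depot, b, c, e, f}.
Min-cut edges: Depot→a (4), Depot→Port (14), c→Port (3), e→Port (5); capacity 4 + 14 + 3 + 5 = 26.
Cut capacity 35 exceeds the max flow 26, so it is not minimum.

No — its capacity is 35, but the minimum cut has capacity 26.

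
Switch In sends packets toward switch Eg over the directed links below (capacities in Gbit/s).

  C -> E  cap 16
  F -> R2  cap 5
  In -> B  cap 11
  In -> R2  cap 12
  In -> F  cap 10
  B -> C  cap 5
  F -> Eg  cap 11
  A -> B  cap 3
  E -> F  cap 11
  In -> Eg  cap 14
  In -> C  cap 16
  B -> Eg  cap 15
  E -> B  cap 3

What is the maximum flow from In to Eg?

39

Augment In→Eg: bottleneck 14, flow now 14.
Augment In→F→Eg: bottleneck 10, flow now 24.
Augment In→B→Eg: bottleneck 11, flow now 35.
Augment In→C→E→F→Eg: bottleneck 1, flow now 36.
Augment In→C→E→B→Eg: bottleneck 3, flow now 39.
No augmenting path remains; maximum flow = 39.
In the residual graph, reachable from In: {In, C, E, F, R2}.
Min-cut edges: In→B (11), In→Eg (14), E→B (3), F→Eg (11); capacity 11 + 14 + 3 + 11 = 39.
This cut is saturated, so no flow can exceed 39.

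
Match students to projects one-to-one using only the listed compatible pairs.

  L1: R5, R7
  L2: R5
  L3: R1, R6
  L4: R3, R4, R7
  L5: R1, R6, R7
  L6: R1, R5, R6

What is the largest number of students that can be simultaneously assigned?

Unit-capacity flow: source→left, listed edges, right→sink; max matching = max flow.
Augmenting path L1→R5 (+1); matched 1.
Augmenting path L3→R1 (+1); matched 2.
Augmenting path L4→R3 (+1); matched 3.
Augmenting path L5→R6 (+1); matched 4.
Augmenting path L2→R5→L1→R7 (+1); matched 5.
No augmenting path remains; maximum matching = 5.
König certificate: {L4, R1, R5, R6, R7} is a vertex cover of size 5 (every listed pair touches it), so no matching can be larger.

5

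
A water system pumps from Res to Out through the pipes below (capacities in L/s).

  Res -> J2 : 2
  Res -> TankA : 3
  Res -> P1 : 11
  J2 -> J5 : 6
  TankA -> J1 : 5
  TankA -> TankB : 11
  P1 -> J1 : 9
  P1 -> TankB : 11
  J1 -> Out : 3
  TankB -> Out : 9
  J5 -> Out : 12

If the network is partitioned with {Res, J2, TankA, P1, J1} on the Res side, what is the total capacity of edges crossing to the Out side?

Edges leaving {Res, J2, TankA, P1, J1}: J2→J5 (6), TankA→TankB (11), P1→TankB (11), J1→Out (3).
Cut capacity = 6 + 11 + 11 + 3 = 31.

31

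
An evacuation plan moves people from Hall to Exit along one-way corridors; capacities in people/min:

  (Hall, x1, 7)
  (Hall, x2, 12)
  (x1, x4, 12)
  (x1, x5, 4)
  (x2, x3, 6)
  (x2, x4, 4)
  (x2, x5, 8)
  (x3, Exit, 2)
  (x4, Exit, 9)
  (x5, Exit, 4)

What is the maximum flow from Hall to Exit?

15

Augment Hall→x1→x4→Exit: bottleneck 7, flow now 7.
Augment Hall→x2→x3→Exit: bottleneck 2, flow now 9.
Augment Hall→x2→x4→Exit: bottleneck 2, flow now 11.
Augment Hall→x2→x5→Exit: bottleneck 4, flow now 15.
No augmenting path remains; maximum flow = 15.
In the residual graph, reachable from Hall: {Hall, x1, x2, x3, x4, x5}.
Min-cut edges: x3→Exit (2), x4→Exit (9), x5→Exit (4); capacity 2 + 9 + 4 = 15.
This cut is saturated, so no flow can exceed 15.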